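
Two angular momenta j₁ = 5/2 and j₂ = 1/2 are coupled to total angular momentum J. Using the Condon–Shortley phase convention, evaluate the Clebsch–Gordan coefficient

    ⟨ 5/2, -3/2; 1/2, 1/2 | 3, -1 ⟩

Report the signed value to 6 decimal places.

+√(1/3) ≈ +0.577350

√[7·0!5!1!/7! · 1!4!1!0!2!4!] = √(192)
  +(−1)^0/∏(0,0,4,1,1,0)! = 1/24  (running 1/24)
⟨..|..⟩ = √(192)·(1/24) = +0.577350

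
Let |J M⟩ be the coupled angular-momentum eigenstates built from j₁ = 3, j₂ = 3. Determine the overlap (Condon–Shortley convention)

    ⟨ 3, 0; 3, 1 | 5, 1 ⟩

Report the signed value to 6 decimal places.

−√(5/42) = -0.345033

j₁+j₂−J=1  J+j₁−j₂=5  J−j₁+j₂=5  j₁+j₂+J+1=12
(j₁±m₁, j₂±m₂, J±M) = (3,3,4,2,6,4)
P² = 69120/7
sum k=0..1:
  [0] +1/288 = 1/288
  [1] −1/144 = -1/144
S = -1/288
C² = P²·S² = 5/42 ; C = -0.345033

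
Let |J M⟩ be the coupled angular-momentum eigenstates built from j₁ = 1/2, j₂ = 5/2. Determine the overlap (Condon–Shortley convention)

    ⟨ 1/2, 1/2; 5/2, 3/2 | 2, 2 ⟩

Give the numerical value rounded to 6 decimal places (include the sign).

triangle: 1!·0!·4!/6! = 24/720
(j±m)!: 1!·0!·4!·1!·4!·0! = 576
prefactor² = (2J+1)·Δ·N² = 96
  k=0: +1/(0!·1!·0!·4!·0!·0!) = 1/24
Σ = 1/24  ⇒  CG² = 96·1/24² = 1/6
CG = +√(1/6) = +0.408248

+0.408248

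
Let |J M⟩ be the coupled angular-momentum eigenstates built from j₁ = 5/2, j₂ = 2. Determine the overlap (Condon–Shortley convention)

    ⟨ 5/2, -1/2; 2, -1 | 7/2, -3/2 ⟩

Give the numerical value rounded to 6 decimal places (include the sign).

+0.308607  (= +√(2/21))

triangle: 1!·4!·3!/9! = 144/362880
(j±m)!: 2!·3!·1!·3!·2!·5! = 17280
prefactor² = (2J+1)·Δ·N² = 384/7
  k=0: +1/(0!·1!·3!·1!·1!·2!) = 1/12
  k=1: −1/(1!·0!·2!·0!·2!·3!) = -1/24
Σ = 1/24  ⇒  CG² = 384/7·1/24² = 2/21
CG = +√(2/21) = +0.308607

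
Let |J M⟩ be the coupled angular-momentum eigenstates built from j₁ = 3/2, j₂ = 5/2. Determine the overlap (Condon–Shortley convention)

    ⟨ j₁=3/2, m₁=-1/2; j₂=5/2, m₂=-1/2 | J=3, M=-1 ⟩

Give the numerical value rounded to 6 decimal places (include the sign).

-0.129099

triangle: 1!*2!*4!/8! = 48/40320
(j±m)!: 1!*2!*2!*3!*2!*4! = 1152
prefactor² = (2J+1)*Δ*N² = 48/5
  k=0: +1/(0!*1!*2!*2!*0!*2!) = 1/8
  k=1: −1/(1!*0!*1!*1!*1!*3!) = -1/6
Σ = -1/24  ⇒  CG² = 48/5*(-1/24)² = 1/60
CG = −√(1/60) = -0.129099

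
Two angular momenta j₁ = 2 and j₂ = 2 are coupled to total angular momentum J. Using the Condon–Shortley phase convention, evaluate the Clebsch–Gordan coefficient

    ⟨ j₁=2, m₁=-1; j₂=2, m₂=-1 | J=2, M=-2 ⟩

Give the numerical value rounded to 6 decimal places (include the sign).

j₁+j₂−J=2  J+j₁−j₂=2  J−j₁+j₂=2  j₁+j₂+J+1=7
(j₁±m₁, j₂±m₂, J±M) = (1,3,1,3,0,4)
P² = 48/7
sum k=1..1:
  [1] −1/4 = -1/4
S = -1/4
C² = P²·S² = 3/7 ; C = -0.654654

−√(3/7) ≈ -0.654654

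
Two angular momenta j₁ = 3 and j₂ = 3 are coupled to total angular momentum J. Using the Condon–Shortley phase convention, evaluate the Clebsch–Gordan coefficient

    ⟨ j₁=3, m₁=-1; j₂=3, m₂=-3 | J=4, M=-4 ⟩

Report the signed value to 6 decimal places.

+√(3/11) ≈ +0.522233

triangle: 2!*4!*4!/11! = 1152/39916800
(j±m)!: 2!*4!*0!*6!*0!*8! = 1393459200
prefactor² = (2J+1)*Δ*N² = 3981312/11
  k=0: +1/(0!*2!*4!*0!*0!*4!) = 1/1152
Σ = 1/1152  ⇒  CG² = 3981312/11*1/1152² = 3/11
CG = +√(3/11) = +0.522233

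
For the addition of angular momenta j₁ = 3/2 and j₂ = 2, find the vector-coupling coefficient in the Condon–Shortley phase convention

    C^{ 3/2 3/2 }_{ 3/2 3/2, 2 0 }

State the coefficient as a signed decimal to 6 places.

j₁+j₂−J=2  J+j₁−j₂=1  J−j₁+j₂=2  j₁+j₂+J+1=6
(j₁±m₁, j₂±m₂, J±M) = (3,0,2,2,3,0)
P² = 16/5
sum k=0..0:
  [0] +1/4 = 1/4
S = 1/4
C² = P²·S² = 1/5 ; C = +0.447214

+0.447214  (= +√(1/5))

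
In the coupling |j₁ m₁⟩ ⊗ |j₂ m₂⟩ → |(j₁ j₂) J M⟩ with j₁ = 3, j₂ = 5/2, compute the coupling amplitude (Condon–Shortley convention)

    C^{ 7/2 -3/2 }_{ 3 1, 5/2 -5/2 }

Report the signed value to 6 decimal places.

+0.617213  (= +√(8/21))

triangle: 2!*4!*3!/10! = 288/3628800
(j±m)!: 4!*2!*0!*5!*2!*5! = 1382400
prefactor² = (2J+1)*Δ*N² = 6144/7
  k=0: +1/(0!*2!*2!*0!*2!*3!) = 1/48
Σ = 1/48  ⇒  CG² = 6144/7*1/48² = 8/21
CG = +√(8/21) = +0.617213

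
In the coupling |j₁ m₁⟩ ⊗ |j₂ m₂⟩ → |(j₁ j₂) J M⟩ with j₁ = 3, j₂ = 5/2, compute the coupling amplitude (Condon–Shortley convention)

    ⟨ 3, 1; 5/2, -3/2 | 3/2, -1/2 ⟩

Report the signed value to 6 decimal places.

−√(7/30) ≈ -0.483046

√[4·4!2!1!/8! · 4!2!1!4!1!2!] = √(384/35)
  +(−1)^0/∏(0,4,2,1,0,0)! = 1/48  (running 1/48)
  +(−1)^1/∏(1,3,1,0,1,1)! = -1/6  (running -7/48)
⟨..|..⟩ = √(384/35)·(-7/48) = -0.483046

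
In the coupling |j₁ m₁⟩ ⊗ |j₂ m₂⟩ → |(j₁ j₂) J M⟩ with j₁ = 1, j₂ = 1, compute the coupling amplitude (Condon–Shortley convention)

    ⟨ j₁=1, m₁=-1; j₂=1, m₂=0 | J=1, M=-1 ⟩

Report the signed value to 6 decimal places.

triangle: 1!·1!·1!/4! = 1/24
(j±m)!: 0!·2!·1!·1!·0!·2! = 4
prefactor² = (2J+1)·Δ·N² = 1/2
  k=1: −1/(1!·0!·1!·0!·0!·1!) = -1
Σ = -1  ⇒  CG² = 1/2·(-1)² = 1/2
CG = −√(1/2) = -0.707107

−√(1/2) = -0.707107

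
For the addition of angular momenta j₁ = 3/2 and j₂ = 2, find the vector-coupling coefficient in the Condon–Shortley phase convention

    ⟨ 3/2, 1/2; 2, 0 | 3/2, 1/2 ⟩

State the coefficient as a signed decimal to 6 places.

−√(1/5) = -0.447214

triangle: 2!×1!×2!/6! = 4/720
(j±m)!: 2!×1!×2!×2!×2!×1! = 16
prefactor² = (2J+1)×Δ×N² = 16/45
  k=0: +1/(0!×2!×1!×2!×0!×0!) = 1/4
  k=1: −1/(1!×1!×0!×1!×1!×1!) = -1
Σ = -3/4  ⇒  CG² = 16/45×(-3/4)² = 1/5
CG = −√(1/5) = -0.447214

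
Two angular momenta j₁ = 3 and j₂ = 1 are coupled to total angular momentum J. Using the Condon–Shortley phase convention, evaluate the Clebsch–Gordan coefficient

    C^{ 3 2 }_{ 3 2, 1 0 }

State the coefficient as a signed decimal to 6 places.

+√(1/3) ≈ +0.577350

triangle: 1!*5!*1!/8! = 120/40320
(j±m)!: 5!*1!*1!*1!*5!*1! = 14400
prefactor² = (2J+1)*Δ*N² = 300
  k=0: +1/(0!*1!*1!*1!*4!*0!) = 1/24
  k=1: −1/(1!*0!*0!*0!*5!*1!) = -1/120
Σ = 1/30  ⇒  CG² = 300*1/30² = 1/3
CG = +√(1/3) = +0.577350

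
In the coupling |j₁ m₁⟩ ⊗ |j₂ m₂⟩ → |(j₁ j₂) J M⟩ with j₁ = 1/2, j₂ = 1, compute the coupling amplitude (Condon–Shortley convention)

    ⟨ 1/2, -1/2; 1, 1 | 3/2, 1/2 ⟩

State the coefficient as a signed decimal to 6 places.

+√(1/3) = +0.577350

triangle: 0!×1!×2!/4! = 2/24
(j±m)!: 0!×1!×2!×0!×2!×1! = 4
prefactor² = (2J+1)×Δ×N² = 4/3
  k=0: +1/(0!×0!×1!×2!×0!×0!) = 1/2
Σ = 1/2  ⇒  CG² = 4/3×1/2² = 1/3
CG = +√(1/3) = +0.577350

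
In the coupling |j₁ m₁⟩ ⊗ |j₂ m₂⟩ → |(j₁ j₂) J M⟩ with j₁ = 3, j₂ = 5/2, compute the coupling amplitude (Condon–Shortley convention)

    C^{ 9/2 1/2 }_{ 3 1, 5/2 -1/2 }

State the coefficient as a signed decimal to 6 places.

triangle: 1!·5!·4!/11! = 2880/39916800
(j±m)!: 4!·2!·2!·3!·5!·4! = 1658880
prefactor² = (2J+1)·Δ·N² = 92160/77
  k=0: +1/(0!·1!·2!·2!·3!·2!) = 1/48
  k=1: −1/(1!·0!·1!·1!·4!·3!) = -1/144
Σ = 1/72  ⇒  CG² = 92160/77·1/72² = 160/693
CG = +√(160/693) = +0.480500

+√(160/693) ≈ +0.480500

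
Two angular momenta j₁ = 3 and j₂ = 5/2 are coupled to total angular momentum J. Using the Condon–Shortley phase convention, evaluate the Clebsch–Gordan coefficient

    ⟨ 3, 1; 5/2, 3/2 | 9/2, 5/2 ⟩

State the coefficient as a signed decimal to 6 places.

−√(10/99) ≈ -0.317821

triangle: 1!*5!*4!/11! = 2880/39916800
(j±m)!: 4!*2!*4!*1!*7!*2! = 11612160
prefactor² = (2J+1)*Δ*N² = 92160/11
  k=0: +1/(0!*1!*2!*4!*3!*0!) = 1/288
  k=1: −1/(1!*0!*1!*3!*4!*1!) = -1/144
Σ = -1/288  ⇒  CG² = 92160/11*(-1/288)² = 10/99
CG = −√(10/99) = -0.317821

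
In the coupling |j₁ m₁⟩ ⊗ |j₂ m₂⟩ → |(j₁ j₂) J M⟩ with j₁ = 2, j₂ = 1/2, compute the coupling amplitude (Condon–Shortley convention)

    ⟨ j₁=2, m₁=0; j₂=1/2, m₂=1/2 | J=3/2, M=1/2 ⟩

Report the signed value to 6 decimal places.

j₁+j₂−J=1  J+j₁−j₂=3  J−j₁+j₂=0  j₁+j₂+J+1=5
(j₁±m₁, j₂±m₂, J±M) = (2,2,1,0,2,1)
P² = 8/5
sum k=1..1:
  [1] −1/2 = -1/2
S = -1/2
C² = P²·S² = 2/5 ; C = -0.632456

-0.632456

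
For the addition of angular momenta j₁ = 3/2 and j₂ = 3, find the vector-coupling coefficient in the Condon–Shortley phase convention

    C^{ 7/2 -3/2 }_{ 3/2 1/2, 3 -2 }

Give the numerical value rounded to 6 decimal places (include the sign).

+0.654654

j₁+j₂−J=1  J+j₁−j₂=2  J−j₁+j₂=5  j₁+j₂+J+1=9
(j₁±m₁, j₂±m₂, J±M) = (2,1,1,5,2,5)
P² = 6400/21
sum k=0..1:
  [0] +1/24 = 1/24
  [1] −1/240 = -1/240
S = 3/80
C² = P²·S² = 3/7 ; C = +0.654654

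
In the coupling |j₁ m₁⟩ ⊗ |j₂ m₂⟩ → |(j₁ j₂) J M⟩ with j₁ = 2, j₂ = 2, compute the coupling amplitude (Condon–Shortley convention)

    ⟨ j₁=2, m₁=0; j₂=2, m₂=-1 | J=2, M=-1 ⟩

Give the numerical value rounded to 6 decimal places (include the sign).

√[5·2!2!2!/7! · 2!2!1!3!1!3!] = √(8/7)
  +(−1)^0/∏(0,2,2,1,0,1)! = 1/4  (running 1/4)
  +(−1)^1/∏(1,1,1,0,1,2)! = -1/2  (running -1/4)
⟨..|..⟩ = √(8/7)·(-1/4) = -0.267261

−√(1/14) ≈ -0.267261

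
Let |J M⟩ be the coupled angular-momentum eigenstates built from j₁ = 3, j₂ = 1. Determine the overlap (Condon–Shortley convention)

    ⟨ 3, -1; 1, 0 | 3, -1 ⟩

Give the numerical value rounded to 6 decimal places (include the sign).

j₁+j₂−J=1  J+j₁−j₂=5  J−j₁+j₂=1  j₁+j₂+J+1=8
(j₁±m₁, j₂±m₂, J±M) = (2,4,1,1,2,4)
P² = 48
sum k=0..1:
  [0] +1/24 = 1/24
  [1] −1/12 = -1/12
S = -1/24
C² = P²·S² = 1/12 ; C = -0.288675

-0.288675  (= −√(1/12))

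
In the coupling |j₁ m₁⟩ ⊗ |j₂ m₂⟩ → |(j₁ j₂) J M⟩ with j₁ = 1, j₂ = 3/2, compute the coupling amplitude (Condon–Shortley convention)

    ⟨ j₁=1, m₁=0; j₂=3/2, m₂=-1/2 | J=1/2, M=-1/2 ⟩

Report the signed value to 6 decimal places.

√[2·2!0!1!/4! · 1!1!1!2!0!1!] = √(1/3)
  +(−1)^1/∏(1,1,0,0,0,1)! = -1  (running -1)
⟨..|..⟩ = √(1/3)·(-1) = -0.577350

-0.577350  (= −√(1/3))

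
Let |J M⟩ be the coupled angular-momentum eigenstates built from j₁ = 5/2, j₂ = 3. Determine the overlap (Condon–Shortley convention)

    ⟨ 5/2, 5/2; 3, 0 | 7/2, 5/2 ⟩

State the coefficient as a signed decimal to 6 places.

+√(8/21) = +0.617213

triangle: 2!×3!×4!/10! = 288/3628800
(j±m)!: 5!×0!×3!×3!×6!×1! = 3110400
prefactor² = (2J+1)×Δ×N² = 13824/7
  k=0: +1/(0!×2!×0!×3!×3!×1!) = 1/72
Σ = 1/72  ⇒  CG² = 13824/7×1/72² = 8/21
CG = +√(8/21) = +0.617213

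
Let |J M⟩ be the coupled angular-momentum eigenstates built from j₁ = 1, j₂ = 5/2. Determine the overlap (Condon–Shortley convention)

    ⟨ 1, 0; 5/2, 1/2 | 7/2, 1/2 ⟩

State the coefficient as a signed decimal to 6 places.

√[8·0!2!5!/8! · 1!1!3!2!4!3!] = √(576/7)
  +(−1)^0/∏(0,0,1,3,1,2)! = 1/12  (running 1/12)
⟨..|..⟩ = √(576/7)·(1/12) = +0.755929

+√(4/7) ≈ +0.755929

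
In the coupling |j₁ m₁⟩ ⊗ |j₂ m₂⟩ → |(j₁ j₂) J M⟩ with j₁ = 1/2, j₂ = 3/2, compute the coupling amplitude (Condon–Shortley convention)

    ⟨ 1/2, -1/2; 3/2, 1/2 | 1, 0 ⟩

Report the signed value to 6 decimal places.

−√(1/2) = -0.707107

√[3·1!0!2!/4! · 0!1!2!1!1!1!] = √(1/2)
  +(−1)^1/∏(1,0,0,1,0,1)! = -1  (running -1)
⟨..|..⟩ = √(1/2)·(-1) = -0.707107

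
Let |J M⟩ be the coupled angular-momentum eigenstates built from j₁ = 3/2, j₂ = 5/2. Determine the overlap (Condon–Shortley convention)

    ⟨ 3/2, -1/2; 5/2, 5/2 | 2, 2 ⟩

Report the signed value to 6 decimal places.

+0.690066  (= +√(10/21))

j₁+j₂−J=2  J+j₁−j₂=1  J−j₁+j₂=3  j₁+j₂+J+1=7
(j₁±m₁, j₂±m₂, J±M) = (1,2,5,0,4,0)
P² = 480/7
sum k=2..2:
  [2] +1/12 = 1/12
S = 1/12
C² = P²·S² = 10/21 ; C = +0.690066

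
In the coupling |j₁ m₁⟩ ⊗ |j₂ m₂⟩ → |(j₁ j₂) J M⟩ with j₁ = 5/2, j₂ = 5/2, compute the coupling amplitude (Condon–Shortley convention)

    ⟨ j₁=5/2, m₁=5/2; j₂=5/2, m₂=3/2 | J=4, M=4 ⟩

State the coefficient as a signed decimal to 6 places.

+√(1/2) = +0.707107

triangle: 1!×4!×4!/10! = 576/3628800
(j±m)!: 5!×0!×4!×1!×8!×0! = 116121600
prefactor² = (2J+1)×Δ×N² = 165888
  k=0: +1/(0!×1!×0!×4!×4!×0!) = 1/576
Σ = 1/576  ⇒  CG² = 165888×1/576² = 1/2
CG = +√(1/2) = +0.707107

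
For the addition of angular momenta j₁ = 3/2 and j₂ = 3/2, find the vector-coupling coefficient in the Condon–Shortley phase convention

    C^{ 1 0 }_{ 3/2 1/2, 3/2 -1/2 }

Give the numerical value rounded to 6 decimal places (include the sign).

j₁+j₂−J=2  J+j₁−j₂=1  J−j₁+j₂=1  j₁+j₂+J+1=5
(j₁±m₁, j₂±m₂, J±M) = (2,1,1,2,1,1)
P² = 1/5
sum k=0..1:
  [0] +1/2 = 1/2
  [1] −1/1 = -1
S = -1/2
C² = P²·S² = 1/20 ; C = -0.223607

-0.223607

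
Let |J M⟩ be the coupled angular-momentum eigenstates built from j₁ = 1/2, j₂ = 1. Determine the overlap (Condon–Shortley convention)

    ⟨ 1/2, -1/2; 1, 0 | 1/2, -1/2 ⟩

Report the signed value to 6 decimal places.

√[2·1!0!1!/3! · 0!1!1!1!0!1!] = √(1/3)
  +(−1)^1/∏(1,0,0,0,0,1)! = -1  (running -1)
⟨..|..⟩ = √(1/3)·(-1) = -0.577350

-0.577350  (= −√(1/3))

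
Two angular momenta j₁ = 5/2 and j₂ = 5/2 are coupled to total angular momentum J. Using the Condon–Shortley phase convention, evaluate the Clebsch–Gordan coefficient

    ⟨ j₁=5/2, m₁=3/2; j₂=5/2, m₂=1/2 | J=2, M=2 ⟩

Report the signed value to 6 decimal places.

-0.566947

√[5·3!2!2!/8! · 4!1!3!2!4!0!] = √(144/7)
  +(−1)^1/∏(1,2,0,2,2,0)! = -1/8  (running -1/8)
⟨..|..⟩ = √(144/7)·(-1/8) = -0.566947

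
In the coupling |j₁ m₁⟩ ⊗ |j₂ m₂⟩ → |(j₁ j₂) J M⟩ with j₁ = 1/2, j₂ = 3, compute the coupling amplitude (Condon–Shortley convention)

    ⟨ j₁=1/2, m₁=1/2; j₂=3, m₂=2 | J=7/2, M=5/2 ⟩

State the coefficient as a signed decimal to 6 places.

+√(6/7) = +0.925820

triangle: 0!·1!·6!/8! = 720/40320
(j±m)!: 1!·0!·5!·1!·6!·1! = 86400
prefactor² = (2J+1)·Δ·N² = 86400/7
  k=0: +1/(0!·0!·0!·5!·1!·1!) = 1/120
Σ = 1/120  ⇒  CG² = 86400/7·1/120² = 6/7
CG = +√(6/7) = +0.925820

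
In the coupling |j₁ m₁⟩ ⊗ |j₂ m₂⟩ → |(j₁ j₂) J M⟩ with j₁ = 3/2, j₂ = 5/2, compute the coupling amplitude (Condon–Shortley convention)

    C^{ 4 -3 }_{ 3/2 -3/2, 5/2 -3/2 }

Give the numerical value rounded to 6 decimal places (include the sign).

+√(5/8) = +0.790569

triangle: 0!*3!*5!/9! = 720/362880
(j±m)!: 0!*3!*1!*4!*1!*7! = 725760
prefactor² = (2J+1)*Δ*N² = 12960
  k=0: +1/(0!*0!*3!*1!*0!*4!) = 1/144
Σ = 1/144  ⇒  CG² = 12960*1/144² = 5/8
CG = +√(5/8) = +0.790569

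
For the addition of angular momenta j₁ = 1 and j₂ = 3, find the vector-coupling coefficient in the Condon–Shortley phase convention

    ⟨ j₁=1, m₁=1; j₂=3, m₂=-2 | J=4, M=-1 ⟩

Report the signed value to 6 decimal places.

√[9·0!2!6!/9! · 2!0!1!5!3!5!] = √(43200/7)
  +(−1)^0/∏(0,0,0,1,2,5)! = 1/240  (running 1/240)
⟨..|..⟩ = √(43200/7)·(1/240) = +0.327327

+√(3/28) ≈ +0.327327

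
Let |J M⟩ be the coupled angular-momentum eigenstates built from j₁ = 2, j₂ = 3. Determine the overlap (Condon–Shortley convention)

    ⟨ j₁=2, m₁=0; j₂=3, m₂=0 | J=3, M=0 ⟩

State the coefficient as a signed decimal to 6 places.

j₁+j₂−J=2  J+j₁−j₂=2  J−j₁+j₂=4  j₁+j₂+J+1=9
(j₁±m₁, j₂±m₂, J±M) = (2,2,3,3,3,3)
P² = 48/5
sum k=0..2:
  [0] +1/24 = 1/24
  [1] −1/4 = -1/4
  [2] +1/24 = 1/24
S = -1/6
C² = P²·S² = 4/15 ; C = -0.516398

-0.516398  (= −√(4/15))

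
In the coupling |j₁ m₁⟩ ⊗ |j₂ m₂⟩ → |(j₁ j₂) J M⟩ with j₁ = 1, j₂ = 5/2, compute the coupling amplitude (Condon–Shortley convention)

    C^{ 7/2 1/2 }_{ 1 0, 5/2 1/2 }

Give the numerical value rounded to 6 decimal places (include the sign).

j₁+j₂−J=0  J+j₁−j₂=2  J−j₁+j₂=5  j₁+j₂+J+1=8
(j₁±m₁, j₂±m₂, J±M) = (1,1,3,2,4,3)
P² = 576/7
sum k=0..0:
  [0] +1/12 = 1/12
S = 1/12
C² = P²·S² = 4/7 ; C = +0.755929

+√(4/7) ≈ +0.755929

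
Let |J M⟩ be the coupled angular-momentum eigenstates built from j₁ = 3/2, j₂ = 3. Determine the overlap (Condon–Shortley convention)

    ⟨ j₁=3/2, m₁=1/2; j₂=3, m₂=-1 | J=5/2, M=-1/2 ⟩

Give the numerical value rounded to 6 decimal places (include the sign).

triangle: 2!×1!×4!/8! = 48/40320
(j±m)!: 2!×1!×2!×4!×2!×3! = 1152
prefactor² = (2J+1)×Δ×N² = 288/35
  k=0: +1/(0!×2!×1!×2!×0!×2!) = 1/8
  k=1: −1/(1!×1!×0!×1!×1!×3!) = -1/6
Σ = -1/24  ⇒  CG² = 288/35×(-1/24)² = 1/70
CG = −√(1/70) = -0.119523

-0.119523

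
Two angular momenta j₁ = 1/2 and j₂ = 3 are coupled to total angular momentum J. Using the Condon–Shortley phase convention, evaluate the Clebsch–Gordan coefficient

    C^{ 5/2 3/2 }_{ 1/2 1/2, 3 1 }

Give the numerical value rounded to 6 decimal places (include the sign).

triangle: 1!×0!×5!/7! = 120/5040
(j±m)!: 1!×0!×4!×2!×4!×1! = 1152
prefactor² = (2J+1)×Δ×N² = 1152/7
  k=0: +1/(0!×1!×0!×4!×0!×1!) = 1/24
Σ = 1/24  ⇒  CG² = 1152/7×1/24² = 2/7
CG = +√(2/7) = +0.534522

+√(2/7) ≈ +0.534522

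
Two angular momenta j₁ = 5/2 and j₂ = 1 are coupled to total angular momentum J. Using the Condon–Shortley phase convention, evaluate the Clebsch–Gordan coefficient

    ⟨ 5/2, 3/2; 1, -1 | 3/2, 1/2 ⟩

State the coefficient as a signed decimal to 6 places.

+0.632456  (= +√(2/5))

√[4·2!3!0!/6! · 4!1!0!2!2!1!] = √(32/5)
  +(−1)^0/∏(0,2,1,0,2,0)! = 1/4  (running 1/4)
⟨..|..⟩ = √(32/5)·(1/4) = +0.632456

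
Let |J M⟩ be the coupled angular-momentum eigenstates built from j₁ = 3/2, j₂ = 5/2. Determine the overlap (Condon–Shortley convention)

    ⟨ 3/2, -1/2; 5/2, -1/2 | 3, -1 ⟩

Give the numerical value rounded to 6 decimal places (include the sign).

−√(1/60) ≈ -0.129099

√[7·1!2!4!/8! · 1!2!2!3!2!4!] = √(48/5)
  +(−1)^0/∏(0,1,2,2,0,2)! = 1/8  (running 1/8)
  +(−1)^1/∏(1,0,1,1,1,3)! = -1/6  (running -1/24)
⟨..|..⟩ = √(48/5)·(-1/24) = -0.129099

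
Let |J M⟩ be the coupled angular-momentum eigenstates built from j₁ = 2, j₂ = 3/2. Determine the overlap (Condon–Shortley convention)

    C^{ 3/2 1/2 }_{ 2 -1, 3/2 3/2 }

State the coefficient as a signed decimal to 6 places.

j₁+j₂−J=2  J+j₁−j₂=2  J−j₁+j₂=1  j₁+j₂+J+1=6
(j₁±m₁, j₂±m₂, J±M) = (1,3,3,0,2,1)
P² = 8/5
sum k=2..2:
  [2] +1/2 = 1/2
S = 1/2
C² = P²·S² = 2/5 ; C = +0.632456

+√(2/5) ≈ +0.632456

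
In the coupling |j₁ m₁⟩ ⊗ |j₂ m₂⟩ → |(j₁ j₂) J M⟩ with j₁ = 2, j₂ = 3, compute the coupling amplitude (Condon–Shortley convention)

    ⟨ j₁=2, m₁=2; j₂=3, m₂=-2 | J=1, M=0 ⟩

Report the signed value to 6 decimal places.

+0.377964  (= +√(1/7))

√[3·4!0!2!/7! · 4!0!1!5!1!1!] = √(576/7)
  +(−1)^0/∏(0,4,0,1,0,1)! = 1/24  (running 1/24)
⟨..|..⟩ = √(576/7)·(1/24) = +0.377964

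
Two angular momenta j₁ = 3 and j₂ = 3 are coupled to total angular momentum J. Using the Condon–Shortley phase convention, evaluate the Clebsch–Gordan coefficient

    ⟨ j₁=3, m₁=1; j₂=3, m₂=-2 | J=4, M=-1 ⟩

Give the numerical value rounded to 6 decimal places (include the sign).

√[9·2!4!4!/11! · 4!2!1!5!3!5!] = √(82944/77)
  +(−1)^0/∏(0,2,2,1,2,3)! = 1/48  (running 1/48)
  +(−1)^1/∏(1,1,1,0,3,4)! = -1/144  (running 1/72)
⟨..|..⟩ = √(82944/77)·(1/72) = +0.455842

+√(16/77) = +0.455842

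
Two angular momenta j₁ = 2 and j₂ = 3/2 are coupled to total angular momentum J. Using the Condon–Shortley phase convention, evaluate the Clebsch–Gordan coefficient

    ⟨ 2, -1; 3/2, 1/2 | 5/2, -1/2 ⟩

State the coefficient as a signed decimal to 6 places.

j₁+j₂−J=1  J+j₁−j₂=3  J−j₁+j₂=2  j₁+j₂+J+1=7
(j₁±m₁, j₂±m₂, J±M) = (1,3,2,1,2,3)
P² = 72/35
sum k=0..1:
  [0] +1/12 = 1/12
  [1] −1/2 = -1/2
S = -5/12
C² = P²·S² = 5/14 ; C = -0.597614

−√(5/14) ≈ -0.597614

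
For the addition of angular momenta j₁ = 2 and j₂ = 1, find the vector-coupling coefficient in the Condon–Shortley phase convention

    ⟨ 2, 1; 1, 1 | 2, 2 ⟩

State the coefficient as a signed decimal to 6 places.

−√(1/3) ≈ -0.577350

triangle: 1!×3!×1!/6! = 6/720
(j±m)!: 3!×1!×2!×0!×4!×0! = 288
prefactor² = (2J+1)×Δ×N² = 12
  k=1: −1/(1!×0!×0!×1!×3!×0!) = -1/6
Σ = -1/6  ⇒  CG² = 12×(-1/6)² = 1/3
CG = −√(1/3) = -0.577350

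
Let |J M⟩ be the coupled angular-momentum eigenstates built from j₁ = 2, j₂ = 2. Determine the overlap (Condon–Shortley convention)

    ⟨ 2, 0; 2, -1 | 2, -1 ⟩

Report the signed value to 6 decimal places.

triangle: 2!·2!·2!/7! = 8/5040
(j±m)!: 2!·2!·1!·3!·1!·3! = 144
prefactor² = (2J+1)·Δ·N² = 8/7
  k=0: +1/(0!·2!·2!·1!·0!·1!) = 1/4
  k=1: −1/(1!·1!·1!·0!·1!·2!) = -1/2
Σ = -1/4  ⇒  CG² = 8/7·(-1/4)² = 1/14
CG = −√(1/14) = -0.267261

−√(1/14) ≈ -0.267261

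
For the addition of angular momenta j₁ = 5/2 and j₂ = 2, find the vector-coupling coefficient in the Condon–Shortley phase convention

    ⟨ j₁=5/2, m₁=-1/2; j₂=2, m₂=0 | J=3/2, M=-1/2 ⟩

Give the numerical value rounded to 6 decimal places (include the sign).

+0.239046

√[4·3!2!1!/7! · 2!3!2!2!1!2!] = √(32/35)
  +(−1)^1/∏(1,2,2,1,0,0)! = -1/4  (running -1/4)
  +(−1)^2/∏(2,1,1,0,1,1)! = 1/2  (running 1/4)
⟨..|..⟩ = √(32/35)·(1/4) = +0.239046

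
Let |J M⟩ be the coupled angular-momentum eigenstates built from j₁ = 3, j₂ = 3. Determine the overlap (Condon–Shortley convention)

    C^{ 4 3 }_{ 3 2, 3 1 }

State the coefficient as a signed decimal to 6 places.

-0.301511

√[9·2!4!4!/11! · 5!1!4!2!7!1!] = √(82944/11)
  +(−1)^0/∏(0,2,1,4,3,0)! = 1/288  (running 1/288)
  +(−1)^1/∏(1,1,0,3,4,1)! = -1/144  (running -1/288)
⟨..|..⟩ = √(82944/11)·(-1/288) = -0.301511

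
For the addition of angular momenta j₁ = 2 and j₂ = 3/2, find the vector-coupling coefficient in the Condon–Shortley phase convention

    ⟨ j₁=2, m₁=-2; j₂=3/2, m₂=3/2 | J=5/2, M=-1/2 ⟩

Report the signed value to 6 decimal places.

-0.414039

j₁+j₂−J=1  J+j₁−j₂=3  J−j₁+j₂=2  j₁+j₂+J+1=7
(j₁±m₁, j₂±m₂, J±M) = (0,4,3,0,2,3)
P² = 864/35
sum k=1..1:
  [1] −1/12 = -1/12
S = -1/12
C² = P²·S² = 6/35 ; C = -0.414039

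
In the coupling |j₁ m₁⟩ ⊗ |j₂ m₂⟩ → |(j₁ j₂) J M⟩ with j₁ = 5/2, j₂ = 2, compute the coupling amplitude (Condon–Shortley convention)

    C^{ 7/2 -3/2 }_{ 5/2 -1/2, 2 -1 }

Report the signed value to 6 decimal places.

+0.308607  (= +√(2/21))

j₁+j₂−J=1  J+j₁−j₂=4  J−j₁+j₂=3  j₁+j₂+J+1=9
(j₁±m₁, j₂±m₂, J±M) = (2,3,1,3,2,5)
P² = 384/7
sum k=0..1:
  [0] +1/12 = 1/12
  [1] −1/24 = -1/24
S = 1/24
C² = P²·S² = 2/21 ; C = +0.308607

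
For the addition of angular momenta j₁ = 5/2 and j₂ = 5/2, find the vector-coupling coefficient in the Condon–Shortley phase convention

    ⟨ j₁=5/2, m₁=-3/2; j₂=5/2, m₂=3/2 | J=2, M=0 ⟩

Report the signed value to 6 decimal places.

√[5·3!2!2!/8! · 1!4!4!1!2!2!] = √(48/7)
  +(−1)^2/∏(2,1,2,2,0,0)! = 1/8  (running 1/8)
  +(−1)^3/∏(3,0,1,1,1,1)! = -1/6  (running -1/24)
⟨..|..⟩ = √(48/7)·(-1/24) = -0.109109

-0.109109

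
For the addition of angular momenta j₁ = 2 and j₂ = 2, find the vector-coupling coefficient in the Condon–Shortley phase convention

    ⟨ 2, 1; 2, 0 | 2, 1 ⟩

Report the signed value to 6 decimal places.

-0.267261

triangle: 2!×2!×2!/7! = 8/5040
(j±m)!: 3!×1!×2!×2!×3!×1! = 144
prefactor² = (2J+1)×Δ×N² = 8/7
  k=0: +1/(0!×2!×1!×2!×1!×0!) = 1/4
  k=1: −1/(1!×1!×0!×1!×2!×1!) = -1/2
Σ = -1/4  ⇒  CG² = 8/7×(-1/4)² = 1/14
CG = −√(1/14) = -0.267261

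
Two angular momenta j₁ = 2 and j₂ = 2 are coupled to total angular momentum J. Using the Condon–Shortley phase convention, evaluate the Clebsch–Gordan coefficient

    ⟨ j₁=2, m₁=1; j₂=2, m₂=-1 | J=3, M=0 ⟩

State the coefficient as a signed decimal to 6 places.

+0.632456

√[7·1!3!3!/8! · 3!1!1!3!3!3!] = √(81/10)
  +(−1)^0/∏(0,1,1,1,2,2)! = 1/4  (running 1/4)
  +(−1)^1/∏(1,0,0,0,3,3)! = -1/36  (running 2/9)
⟨..|..⟩ = √(81/10)·(2/9) = +0.632456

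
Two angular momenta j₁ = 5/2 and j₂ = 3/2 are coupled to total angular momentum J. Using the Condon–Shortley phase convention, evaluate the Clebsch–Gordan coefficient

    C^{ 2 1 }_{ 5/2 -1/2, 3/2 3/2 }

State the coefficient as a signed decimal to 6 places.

√[5·2!3!1!/7! · 2!3!3!0!3!1!] = √(36/7)
  +(−1)^2/∏(2,0,1,1,2,0)! = 1/4  (running 1/4)
⟨..|..⟩ = √(36/7)·(1/4) = +0.566947

+√(9/28) ≈ +0.566947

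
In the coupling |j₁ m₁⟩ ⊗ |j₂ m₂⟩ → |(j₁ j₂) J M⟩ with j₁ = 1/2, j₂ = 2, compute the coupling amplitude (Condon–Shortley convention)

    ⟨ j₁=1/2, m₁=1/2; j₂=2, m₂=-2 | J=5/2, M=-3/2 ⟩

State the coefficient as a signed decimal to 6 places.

j₁+j₂−J=0  J+j₁−j₂=1  J−j₁+j₂=4  j₁+j₂+J+1=6
(j₁±m₁, j₂±m₂, J±M) = (1,0,0,4,1,4)
P² = 576/5
sum k=0..0:
  [0] +1/24 = 1/24
S = 1/24
C² = P²·S² = 1/5 ; C = +0.447214

+√(1/5) ≈ +0.447214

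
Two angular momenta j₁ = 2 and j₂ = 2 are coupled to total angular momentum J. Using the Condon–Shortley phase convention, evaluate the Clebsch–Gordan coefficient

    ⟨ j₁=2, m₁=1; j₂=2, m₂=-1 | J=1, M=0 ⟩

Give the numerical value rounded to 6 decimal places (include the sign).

triangle: 3!×1!×1!/6! = 6/720
(j±m)!: 3!×1!×1!×3!×1!×1! = 36
prefactor² = (2J+1)×Δ×N² = 9/10
  k=0: +1/(0!×3!×1!×1!×0!×0!) = 1/6
  k=1: −1/(1!×2!×0!×0!×1!×1!) = -1/2
Σ = -1/3  ⇒  CG² = 9/10×(-1/3)² = 1/10
CG = −√(1/10) = -0.316228

−√(1/10) ≈ -0.316228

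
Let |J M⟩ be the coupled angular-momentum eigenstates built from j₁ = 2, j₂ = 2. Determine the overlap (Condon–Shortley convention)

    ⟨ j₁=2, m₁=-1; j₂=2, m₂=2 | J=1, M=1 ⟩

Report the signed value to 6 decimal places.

−√(1/5) = -0.447214

triangle: 3!*1!*1!/6! = 6/720
(j±m)!: 1!*3!*4!*0!*2!*0! = 288
prefactor² = (2J+1)*Δ*N² = 36/5
  k=3: −1/(3!*0!*0!*1!*1!*0!) = -1/6
Σ = -1/6  ⇒  CG² = 36/5*(-1/6)² = 1/5
CG = −√(1/5) = -0.447214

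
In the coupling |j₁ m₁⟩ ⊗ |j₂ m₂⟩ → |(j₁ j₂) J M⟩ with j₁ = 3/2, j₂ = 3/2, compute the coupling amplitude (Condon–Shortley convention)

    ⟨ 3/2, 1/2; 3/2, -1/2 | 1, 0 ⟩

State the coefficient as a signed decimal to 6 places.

j₁+j₂−J=2  J+j₁−j₂=1  J−j₁+j₂=1  j₁+j₂+J+1=5
(j₁±m₁, j₂±m₂, J±M) = (2,1,1,2,1,1)
P² = 1/5
sum k=0..1:
  [0] +1/2 = 1/2
  [1] −1/1 = -1
S = -1/2
C² = P²·S² = 1/20 ; C = -0.223607

-0.223607  (= −√(1/20))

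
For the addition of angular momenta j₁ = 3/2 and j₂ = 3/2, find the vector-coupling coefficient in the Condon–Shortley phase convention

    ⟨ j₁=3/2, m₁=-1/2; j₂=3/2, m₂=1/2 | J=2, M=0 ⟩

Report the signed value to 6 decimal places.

j₁+j₂−J=1  J+j₁−j₂=2  J−j₁+j₂=2  j₁+j₂+J+1=6
(j₁±m₁, j₂±m₂, J±M) = (1,2,2,1,2,2)
P² = 4/9
sum k=0..1:
  [0] +1/4 = 1/4
  [1] −1/1 = -1
S = -3/4
C² = P²·S² = 1/4 ; C = -0.500000

−√(1/4) ≈ -0.500000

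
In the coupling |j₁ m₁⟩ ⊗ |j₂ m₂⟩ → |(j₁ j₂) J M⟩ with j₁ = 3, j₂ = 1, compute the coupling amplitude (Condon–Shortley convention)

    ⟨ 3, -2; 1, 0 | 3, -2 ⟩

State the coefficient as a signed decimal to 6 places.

-0.577350  (= −√(1/3))

j₁+j₂−J=1  J+j₁−j₂=5  J−j₁+j₂=1  j₁+j₂+J+1=8
(j₁±m₁, j₂±m₂, J±M) = (1,5,1,1,1,5)
P² = 300
sum k=0..1:
  [0] +1/120 = 1/120
  [1] −1/24 = -1/24
S = -1/30
C² = P²·S² = 1/3 ; C = -0.577350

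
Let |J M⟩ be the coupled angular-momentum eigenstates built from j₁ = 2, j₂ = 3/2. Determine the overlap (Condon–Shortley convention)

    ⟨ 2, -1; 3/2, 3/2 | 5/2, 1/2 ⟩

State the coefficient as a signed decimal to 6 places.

j₁+j₂−J=1  J+j₁−j₂=3  J−j₁+j₂=2  j₁+j₂+J+1=7
(j₁±m₁, j₂±m₂, J±M) = (1,3,3,0,3,2)
P² = 216/35
sum k=1..1:
  [1] −1/4 = -1/4
S = -1/4
C² = P²·S² = 27/70 ; C = -0.621059

-0.621059  (= −√(27/70))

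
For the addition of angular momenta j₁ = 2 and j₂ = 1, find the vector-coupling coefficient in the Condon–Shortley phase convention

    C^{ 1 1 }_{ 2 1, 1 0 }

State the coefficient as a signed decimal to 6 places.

triangle: 2!·2!·0!/5! = 4/120
(j±m)!: 3!·1!·1!·1!·2!·0! = 12
prefactor² = (2J+1)·Δ·N² = 6/5
  k=1: −1/(1!·1!·0!·0!·2!·0!) = -1/2
Σ = -1/2  ⇒  CG² = 6/5·(-1/2)² = 3/10
CG = −√(3/10) = -0.547723

-0.547723  (= −√(3/10))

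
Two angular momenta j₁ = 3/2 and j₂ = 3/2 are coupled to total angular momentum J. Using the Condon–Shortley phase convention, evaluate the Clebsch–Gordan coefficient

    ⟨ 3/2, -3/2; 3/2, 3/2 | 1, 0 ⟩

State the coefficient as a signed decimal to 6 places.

+√(9/20) = +0.670820

j₁+j₂−J=2  J+j₁−j₂=1  J−j₁+j₂=1  j₁+j₂+J+1=5
(j₁±m₁, j₂±m₂, J±M) = (0,3,3,0,1,1)
P² = 9/5
sum k=2..2:
  [2] +1/2 = 1/2
S = 1/2
C² = P²·S² = 9/20 ; C = +0.670820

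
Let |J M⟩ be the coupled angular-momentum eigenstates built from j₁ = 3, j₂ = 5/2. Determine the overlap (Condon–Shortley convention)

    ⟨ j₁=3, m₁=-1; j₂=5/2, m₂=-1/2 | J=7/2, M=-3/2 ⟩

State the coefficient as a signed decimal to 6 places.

j₁+j₂−J=2  J+j₁−j₂=4  J−j₁+j₂=3  j₁+j₂+J+1=10
(j₁±m₁, j₂±m₂, J±M) = (2,4,2,3,2,5)
P² = 3072/35
sum k=0..2:
  [0] +1/96 = 1/96
  [1] −1/12 = -1/12
  [2] +1/48 = 1/48
S = -5/96
C² = P²·S² = 5/21 ; C = -0.487950

−√(5/21) ≈ -0.487950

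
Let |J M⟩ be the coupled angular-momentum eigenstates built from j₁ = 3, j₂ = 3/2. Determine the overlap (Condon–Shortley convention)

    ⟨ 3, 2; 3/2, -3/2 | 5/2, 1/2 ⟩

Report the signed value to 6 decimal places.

+√(3/7) ≈ +0.654654

j₁+j₂−J=2  J+j₁−j₂=4  J−j₁+j₂=1  j₁+j₂+J+1=8
(j₁±m₁, j₂±m₂, J±M) = (5,1,0,3,3,2)
P² = 432/7
sum k=0..0:
  [0] +1/12 = 1/12
S = 1/12
C² = P²·S² = 3/7 ; C = +0.654654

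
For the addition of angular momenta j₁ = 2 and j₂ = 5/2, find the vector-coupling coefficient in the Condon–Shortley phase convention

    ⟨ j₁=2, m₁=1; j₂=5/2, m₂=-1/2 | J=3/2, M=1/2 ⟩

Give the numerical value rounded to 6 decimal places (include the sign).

√[4·3!1!2!/7! · 3!1!2!3!2!1!] = √(48/35)
  +(−1)^0/∏(0,3,1,2,0,0)! = 1/12  (running 1/12)
  +(−1)^1/∏(1,2,0,1,1,1)! = -1/2  (running -5/12)
⟨..|..⟩ = √(48/35)·(-5/12) = -0.487950

-0.487950  (= −√(5/21))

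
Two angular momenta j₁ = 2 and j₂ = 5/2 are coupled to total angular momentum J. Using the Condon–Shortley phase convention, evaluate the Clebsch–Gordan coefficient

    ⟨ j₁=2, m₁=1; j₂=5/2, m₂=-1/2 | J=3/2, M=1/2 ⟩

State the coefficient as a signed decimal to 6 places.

triangle: 3!·1!·2!/7! = 12/5040
(j±m)!: 3!·1!·2!·3!·2!·1! = 144
prefactor² = (2J+1)·Δ·N² = 48/35
  k=0: +1/(0!·3!·1!·2!·0!·0!) = 1/12
  k=1: −1/(1!·2!·0!·1!·1!·1!) = -1/2
Σ = -5/12  ⇒  CG² = 48/35·(-5/12)² = 5/21
CG = −√(5/21) = -0.487950

−√(5/21) = -0.487950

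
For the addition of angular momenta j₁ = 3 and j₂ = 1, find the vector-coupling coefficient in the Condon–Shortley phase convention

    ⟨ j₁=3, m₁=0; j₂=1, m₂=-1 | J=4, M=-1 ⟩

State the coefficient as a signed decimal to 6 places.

√[9·0!6!2!/9! · 3!3!0!2!3!5!] = √(12960/7)
  +(−1)^0/∏(0,0,3,0,3,2)! = 1/72  (running 1/72)
⟨..|..⟩ = √(12960/7)·(1/72) = +0.597614

+√(5/14) ≈ +0.597614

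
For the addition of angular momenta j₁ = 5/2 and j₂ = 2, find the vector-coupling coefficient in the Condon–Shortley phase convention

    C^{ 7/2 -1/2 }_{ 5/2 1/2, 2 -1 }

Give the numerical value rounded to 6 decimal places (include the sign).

j₁+j₂−J=1  J+j₁−j₂=4  J−j₁+j₂=3  j₁+j₂+J+1=9
(j₁±m₁, j₂±m₂, J±M) = (3,2,1,3,3,4)
P² = 1152/35
sum k=0..1:
  [0] +1/8 = 1/8
  [1] −1/36 = -1/36
S = 7/72
C² = P²·S² = 14/45 ; C = +0.557773

+0.557773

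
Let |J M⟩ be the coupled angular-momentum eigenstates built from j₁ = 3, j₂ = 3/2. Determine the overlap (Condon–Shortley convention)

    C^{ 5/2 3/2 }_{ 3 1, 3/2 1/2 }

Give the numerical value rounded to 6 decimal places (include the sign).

-0.591608  (= −√(7/20))

j₁+j₂−J=2  J+j₁−j₂=4  J−j₁+j₂=1  j₁+j₂+J+1=8
(j₁±m₁, j₂±m₂, J±M) = (4,2,2,1,4,1)
P² = 576/35
sum k=1..2:
  [1] −1/6 = -1/6
  [2] +1/48 = 1/48
S = -7/48
C² = P²·S² = 7/20 ; C = -0.591608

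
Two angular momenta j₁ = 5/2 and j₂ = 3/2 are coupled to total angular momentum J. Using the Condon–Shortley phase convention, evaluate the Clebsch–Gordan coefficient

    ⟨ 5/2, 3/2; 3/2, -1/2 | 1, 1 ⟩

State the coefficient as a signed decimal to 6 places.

−√(3/10) ≈ -0.547723

√[3·3!2!0!/6! · 4!1!1!2!2!0!] = √(24/5)
  +(−1)^1/∏(1,2,0,0,2,0)! = -1/4  (running -1/4)
⟨..|..⟩ = √(24/5)·(-1/4) = -0.547723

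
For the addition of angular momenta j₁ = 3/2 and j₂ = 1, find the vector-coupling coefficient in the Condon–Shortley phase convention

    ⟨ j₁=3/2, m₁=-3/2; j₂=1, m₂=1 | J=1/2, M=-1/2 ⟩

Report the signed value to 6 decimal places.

j₁+j₂−J=2  J+j₁−j₂=1  J−j₁+j₂=0  j₁+j₂+J+1=4
(j₁±m₁, j₂±m₂, J±M) = (0,3,2,0,0,1)
P² = 2
sum k=2..2:
  [2] +1/2 = 1/2
S = 1/2
C² = P²·S² = 1/2 ; C = +0.707107

+√(1/2) ≈ +0.707107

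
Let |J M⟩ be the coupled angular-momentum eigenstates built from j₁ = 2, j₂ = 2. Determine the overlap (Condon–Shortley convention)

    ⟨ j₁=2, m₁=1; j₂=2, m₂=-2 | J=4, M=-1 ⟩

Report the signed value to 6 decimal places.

j₁+j₂−J=0  J+j₁−j₂=4  J−j₁+j₂=4  j₁+j₂+J+1=9
(j₁±m₁, j₂±m₂, J±M) = (3,1,0,4,3,5)
P² = 10368/7
sum k=0..0:
  [0] +1/144 = 1/144
S = 1/144
C² = P²·S² = 1/14 ; C = +0.267261

+√(1/14) ≈ +0.267261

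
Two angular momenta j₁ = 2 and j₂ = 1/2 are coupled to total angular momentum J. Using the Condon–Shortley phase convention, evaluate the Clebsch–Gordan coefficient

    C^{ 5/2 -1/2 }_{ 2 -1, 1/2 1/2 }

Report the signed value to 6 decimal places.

+√(2/5) = +0.632456

triangle: 0!*4!*1!/6! = 24/720
(j±m)!: 1!*3!*1!*0!*2!*3! = 72
prefactor² = (2J+1)*Δ*N² = 72/5
  k=0: +1/(0!*0!*3!*1!*1!*0!) = 1/6
Σ = 1/6  ⇒  CG² = 72/5*1/6² = 2/5
CG = +√(2/5) = +0.632456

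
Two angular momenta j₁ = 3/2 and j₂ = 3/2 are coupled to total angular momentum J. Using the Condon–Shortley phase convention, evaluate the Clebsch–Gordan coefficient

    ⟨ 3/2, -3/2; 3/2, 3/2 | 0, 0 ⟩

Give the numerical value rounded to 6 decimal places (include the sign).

triangle: 3!*0!*0!/4! = 6/24
(j±m)!: 0!*3!*3!*0!*0!*0! = 36
prefactor² = (2J+1)*Δ*N² = 9
  k=3: −1/(3!*0!*0!*0!*0!*0!) = -1/6
Σ = -1/6  ⇒  CG² = 9*(-1/6)² = 1/4
CG = −√(1/4) = -0.500000

-0.500000  (= −√(1/4))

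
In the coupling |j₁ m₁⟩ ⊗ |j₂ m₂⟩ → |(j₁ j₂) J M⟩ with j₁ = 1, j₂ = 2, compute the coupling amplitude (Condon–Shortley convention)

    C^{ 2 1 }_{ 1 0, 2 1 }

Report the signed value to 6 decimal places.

√[5·1!1!3!/6! · 1!1!3!1!3!1!] = √(3/2)
  +(−1)^0/∏(0,1,1,3,0,0)! = 1/6  (running 1/6)
  +(−1)^1/∏(1,0,0,2,1,1)! = -1/2  (running -1/3)
⟨..|..⟩ = √(3/2)·(-1/3) = -0.408248

-0.408248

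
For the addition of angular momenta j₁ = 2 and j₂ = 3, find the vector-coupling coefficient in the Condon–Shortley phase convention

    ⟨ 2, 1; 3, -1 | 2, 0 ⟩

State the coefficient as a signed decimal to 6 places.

−√(1/7) = -0.377964

triangle: 3!·1!·3!/8! = 36/40320
(j±m)!: 3!·1!·2!·4!·2!·2! = 1152
prefactor² = (2J+1)·Δ·N² = 36/7
  k=0: +1/(0!·3!·1!·2!·0!·1!) = 1/12
  k=1: −1/(1!·2!·0!·1!·1!·2!) = -1/4
Σ = -1/6  ⇒  CG² = 36/7·(-1/6)² = 1/7
CG = −√(1/7) = -0.377964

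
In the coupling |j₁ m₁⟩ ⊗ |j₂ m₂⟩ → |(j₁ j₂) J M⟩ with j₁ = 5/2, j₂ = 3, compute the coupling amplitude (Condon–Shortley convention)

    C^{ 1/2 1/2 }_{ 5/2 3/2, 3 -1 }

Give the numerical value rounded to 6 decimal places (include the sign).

−√(2/21) = -0.308607

j₁+j₂−J=5  J+j₁−j₂=0  J−j₁+j₂=1  j₁+j₂+J+1=7
(j₁±m₁, j₂±m₂, J±M) = (4,1,2,4,1,0)
P² = 384/7
sum k=1..1:
  [1] −1/24 = -1/24
S = -1/24
C² = P²·S² = 2/21 ; C = -0.308607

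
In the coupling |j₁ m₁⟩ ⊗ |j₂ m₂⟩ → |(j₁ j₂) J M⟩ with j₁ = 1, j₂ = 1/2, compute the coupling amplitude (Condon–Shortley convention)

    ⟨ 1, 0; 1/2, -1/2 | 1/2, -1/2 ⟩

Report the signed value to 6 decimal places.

√[2·1!1!0!/3! · 1!1!0!1!0!1!] = √(1/3)
  +(−1)^0/∏(0,1,1,0,0,0)! = 1  (running 1)
⟨..|..⟩ = √(1/3)·(1) = +0.577350

+0.577350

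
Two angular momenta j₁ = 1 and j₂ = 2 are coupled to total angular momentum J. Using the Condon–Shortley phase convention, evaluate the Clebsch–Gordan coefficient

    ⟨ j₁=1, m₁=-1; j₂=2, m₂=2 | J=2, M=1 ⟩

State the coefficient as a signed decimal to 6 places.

−√(1/3) ≈ -0.577350

j₁+j₂−J=1  J+j₁−j₂=1  J−j₁+j₂=3  j₁+j₂+J+1=6
(j₁±m₁, j₂±m₂, J±M) = (0,2,4,0,3,1)
P² = 12
sum k=1..1:
  [1] −1/6 = -1/6
S = -1/6
C² = P²·S² = 1/3 ; C = -0.577350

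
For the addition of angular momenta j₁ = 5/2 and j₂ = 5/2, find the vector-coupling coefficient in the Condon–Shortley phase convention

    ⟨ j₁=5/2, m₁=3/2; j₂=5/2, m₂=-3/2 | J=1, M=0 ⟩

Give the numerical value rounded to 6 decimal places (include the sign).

√[3·4!1!1!/7! · 4!1!1!4!1!1!] = √(288/35)
  +(−1)^0/∏(0,4,1,1,0,0)! = 1/24  (running 1/24)
  +(−1)^1/∏(1,3,0,0,1,1)! = -1/6  (running -1/8)
⟨..|..⟩ = √(288/35)·(-1/8) = -0.358569

−√(9/70) = -0.358569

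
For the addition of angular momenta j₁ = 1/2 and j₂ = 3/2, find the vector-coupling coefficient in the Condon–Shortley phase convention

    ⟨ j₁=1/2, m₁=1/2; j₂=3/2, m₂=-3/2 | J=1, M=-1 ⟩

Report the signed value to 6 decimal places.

+√(3/4) = +0.866025

triangle: 1!*0!*2!/4! = 2/24
(j±m)!: 1!*0!*0!*3!*0!*2! = 12
prefactor² = (2J+1)*Δ*N² = 3
  k=0: +1/(0!*1!*0!*0!*0!*2!) = 1/2
Σ = 1/2  ⇒  CG² = 3*1/2² = 3/4
CG = +√(3/4) = +0.866025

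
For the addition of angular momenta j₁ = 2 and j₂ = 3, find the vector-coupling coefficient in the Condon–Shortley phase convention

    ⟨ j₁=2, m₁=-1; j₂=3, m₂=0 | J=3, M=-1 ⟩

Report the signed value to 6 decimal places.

j₁+j₂−J=2  J+j₁−j₂=2  J−j₁+j₂=4  j₁+j₂+J+1=9
(j₁±m₁, j₂±m₂, J±M) = (1,3,3,3,2,4)
P² = 96/5
sum k=1..2:
  [1] −1/8 = -1/8
  [2] +1/12 = 1/12
S = -1/24
C² = P²·S² = 1/30 ; C = -0.182574

−√(1/30) ≈ -0.182574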